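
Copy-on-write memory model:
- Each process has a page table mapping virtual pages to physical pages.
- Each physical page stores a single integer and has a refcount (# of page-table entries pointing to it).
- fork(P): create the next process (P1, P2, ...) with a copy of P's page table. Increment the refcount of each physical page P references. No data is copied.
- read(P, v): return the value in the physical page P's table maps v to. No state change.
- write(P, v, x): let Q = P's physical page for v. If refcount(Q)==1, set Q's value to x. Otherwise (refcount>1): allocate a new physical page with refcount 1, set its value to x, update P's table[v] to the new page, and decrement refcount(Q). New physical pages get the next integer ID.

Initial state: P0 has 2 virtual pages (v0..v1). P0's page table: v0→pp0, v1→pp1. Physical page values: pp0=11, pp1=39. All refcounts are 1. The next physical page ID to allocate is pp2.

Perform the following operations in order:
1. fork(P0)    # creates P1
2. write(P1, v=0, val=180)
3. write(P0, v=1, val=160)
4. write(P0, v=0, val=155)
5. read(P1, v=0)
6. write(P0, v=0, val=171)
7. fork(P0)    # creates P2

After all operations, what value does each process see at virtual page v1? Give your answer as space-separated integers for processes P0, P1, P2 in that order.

Answer: 160 39 160

Derivation:
Op 1: fork(P0) -> P1. 2 ppages; refcounts: pp0:2 pp1:2
Op 2: write(P1, v0, 180). refcount(pp0)=2>1 -> COPY to pp2. 3 ppages; refcounts: pp0:1 pp1:2 pp2:1
Op 3: write(P0, v1, 160). refcount(pp1)=2>1 -> COPY to pp3. 4 ppages; refcounts: pp0:1 pp1:1 pp2:1 pp3:1
Op 4: write(P0, v0, 155). refcount(pp0)=1 -> write in place. 4 ppages; refcounts: pp0:1 pp1:1 pp2:1 pp3:1
Op 5: read(P1, v0) -> 180. No state change.
Op 6: write(P0, v0, 171). refcount(pp0)=1 -> write in place. 4 ppages; refcounts: pp0:1 pp1:1 pp2:1 pp3:1
Op 7: fork(P0) -> P2. 4 ppages; refcounts: pp0:2 pp1:1 pp2:1 pp3:2
P0: v1 -> pp3 = 160
P1: v1 -> pp1 = 39
P2: v1 -> pp3 = 160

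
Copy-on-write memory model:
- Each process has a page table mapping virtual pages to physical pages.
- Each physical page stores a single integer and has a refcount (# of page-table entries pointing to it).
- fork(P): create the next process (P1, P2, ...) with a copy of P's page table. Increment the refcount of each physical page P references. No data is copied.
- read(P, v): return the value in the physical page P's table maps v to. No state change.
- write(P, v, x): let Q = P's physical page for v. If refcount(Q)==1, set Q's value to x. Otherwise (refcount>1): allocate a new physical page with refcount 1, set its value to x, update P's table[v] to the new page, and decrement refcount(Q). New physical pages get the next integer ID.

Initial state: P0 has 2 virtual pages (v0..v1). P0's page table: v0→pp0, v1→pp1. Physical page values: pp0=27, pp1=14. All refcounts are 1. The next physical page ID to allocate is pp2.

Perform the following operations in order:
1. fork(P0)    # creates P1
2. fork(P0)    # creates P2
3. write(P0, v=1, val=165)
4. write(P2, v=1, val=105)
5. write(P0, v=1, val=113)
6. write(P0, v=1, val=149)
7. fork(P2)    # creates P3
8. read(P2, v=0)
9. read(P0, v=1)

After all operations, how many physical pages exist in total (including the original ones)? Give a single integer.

Op 1: fork(P0) -> P1. 2 ppages; refcounts: pp0:2 pp1:2
Op 2: fork(P0) -> P2. 2 ppages; refcounts: pp0:3 pp1:3
Op 3: write(P0, v1, 165). refcount(pp1)=3>1 -> COPY to pp2. 3 ppages; refcounts: pp0:3 pp1:2 pp2:1
Op 4: write(P2, v1, 105). refcount(pp1)=2>1 -> COPY to pp3. 4 ppages; refcounts: pp0:3 pp1:1 pp2:1 pp3:1
Op 5: write(P0, v1, 113). refcount(pp2)=1 -> write in place. 4 ppages; refcounts: pp0:3 pp1:1 pp2:1 pp3:1
Op 6: write(P0, v1, 149). refcount(pp2)=1 -> write in place. 4 ppages; refcounts: pp0:3 pp1:1 pp2:1 pp3:1
Op 7: fork(P2) -> P3. 4 ppages; refcounts: pp0:4 pp1:1 pp2:1 pp3:2
Op 8: read(P2, v0) -> 27. No state change.
Op 9: read(P0, v1) -> 149. No state change.

Answer: 4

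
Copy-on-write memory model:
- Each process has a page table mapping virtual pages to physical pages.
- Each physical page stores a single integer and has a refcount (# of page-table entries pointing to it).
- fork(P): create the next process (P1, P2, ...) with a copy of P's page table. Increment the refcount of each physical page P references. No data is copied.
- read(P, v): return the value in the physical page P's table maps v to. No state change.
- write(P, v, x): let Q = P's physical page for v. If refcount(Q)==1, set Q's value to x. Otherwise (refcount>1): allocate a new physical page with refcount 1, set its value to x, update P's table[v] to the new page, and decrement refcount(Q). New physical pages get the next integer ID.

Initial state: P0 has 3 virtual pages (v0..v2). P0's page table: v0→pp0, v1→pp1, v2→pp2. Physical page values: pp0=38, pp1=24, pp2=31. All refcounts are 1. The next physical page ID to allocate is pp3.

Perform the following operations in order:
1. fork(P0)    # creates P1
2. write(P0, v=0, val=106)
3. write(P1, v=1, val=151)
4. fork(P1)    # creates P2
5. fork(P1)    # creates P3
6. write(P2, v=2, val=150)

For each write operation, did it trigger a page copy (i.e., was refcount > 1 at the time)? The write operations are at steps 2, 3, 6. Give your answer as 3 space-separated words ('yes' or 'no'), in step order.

Op 1: fork(P0) -> P1. 3 ppages; refcounts: pp0:2 pp1:2 pp2:2
Op 2: write(P0, v0, 106). refcount(pp0)=2>1 -> COPY to pp3. 4 ppages; refcounts: pp0:1 pp1:2 pp2:2 pp3:1
Op 3: write(P1, v1, 151). refcount(pp1)=2>1 -> COPY to pp4. 5 ppages; refcounts: pp0:1 pp1:1 pp2:2 pp3:1 pp4:1
Op 4: fork(P1) -> P2. 5 ppages; refcounts: pp0:2 pp1:1 pp2:3 pp3:1 pp4:2
Op 5: fork(P1) -> P3. 5 ppages; refcounts: pp0:3 pp1:1 pp2:4 pp3:1 pp4:3
Op 6: write(P2, v2, 150). refcount(pp2)=4>1 -> COPY to pp5. 6 ppages; refcounts: pp0:3 pp1:1 pp2:3 pp3:1 pp4:3 pp5:1

yes yes yes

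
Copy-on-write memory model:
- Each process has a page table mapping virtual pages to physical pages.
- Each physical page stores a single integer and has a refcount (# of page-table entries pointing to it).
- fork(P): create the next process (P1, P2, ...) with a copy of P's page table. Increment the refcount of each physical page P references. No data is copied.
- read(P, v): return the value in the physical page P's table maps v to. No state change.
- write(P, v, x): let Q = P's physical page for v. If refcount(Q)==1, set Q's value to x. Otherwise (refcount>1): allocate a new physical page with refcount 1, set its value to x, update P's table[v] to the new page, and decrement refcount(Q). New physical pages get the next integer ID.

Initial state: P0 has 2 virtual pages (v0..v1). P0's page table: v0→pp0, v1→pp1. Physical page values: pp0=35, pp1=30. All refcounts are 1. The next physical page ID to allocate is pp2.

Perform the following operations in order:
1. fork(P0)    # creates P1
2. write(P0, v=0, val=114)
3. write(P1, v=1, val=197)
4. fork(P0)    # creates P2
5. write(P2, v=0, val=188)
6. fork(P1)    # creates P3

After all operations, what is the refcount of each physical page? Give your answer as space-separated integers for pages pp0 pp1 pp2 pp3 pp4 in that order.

Op 1: fork(P0) -> P1. 2 ppages; refcounts: pp0:2 pp1:2
Op 2: write(P0, v0, 114). refcount(pp0)=2>1 -> COPY to pp2. 3 ppages; refcounts: pp0:1 pp1:2 pp2:1
Op 3: write(P1, v1, 197). refcount(pp1)=2>1 -> COPY to pp3. 4 ppages; refcounts: pp0:1 pp1:1 pp2:1 pp3:1
Op 4: fork(P0) -> P2. 4 ppages; refcounts: pp0:1 pp1:2 pp2:2 pp3:1
Op 5: write(P2, v0, 188). refcount(pp2)=2>1 -> COPY to pp4. 5 ppages; refcounts: pp0:1 pp1:2 pp2:1 pp3:1 pp4:1
Op 6: fork(P1) -> P3. 5 ppages; refcounts: pp0:2 pp1:2 pp2:1 pp3:2 pp4:1

Answer: 2 2 1 2 1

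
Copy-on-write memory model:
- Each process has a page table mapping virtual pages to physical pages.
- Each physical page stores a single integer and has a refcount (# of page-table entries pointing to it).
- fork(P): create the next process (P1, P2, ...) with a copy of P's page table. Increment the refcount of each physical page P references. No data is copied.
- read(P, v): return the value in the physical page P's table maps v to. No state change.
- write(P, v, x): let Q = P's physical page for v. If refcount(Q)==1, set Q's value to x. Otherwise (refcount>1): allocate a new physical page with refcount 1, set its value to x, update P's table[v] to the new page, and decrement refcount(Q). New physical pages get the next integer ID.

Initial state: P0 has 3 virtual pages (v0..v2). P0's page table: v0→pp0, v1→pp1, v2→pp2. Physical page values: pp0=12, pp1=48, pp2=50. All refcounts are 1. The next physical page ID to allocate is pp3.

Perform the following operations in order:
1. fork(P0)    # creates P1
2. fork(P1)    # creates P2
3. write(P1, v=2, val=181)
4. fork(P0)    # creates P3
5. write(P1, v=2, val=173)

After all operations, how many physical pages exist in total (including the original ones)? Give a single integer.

Answer: 4

Derivation:
Op 1: fork(P0) -> P1. 3 ppages; refcounts: pp0:2 pp1:2 pp2:2
Op 2: fork(P1) -> P2. 3 ppages; refcounts: pp0:3 pp1:3 pp2:3
Op 3: write(P1, v2, 181). refcount(pp2)=3>1 -> COPY to pp3. 4 ppages; refcounts: pp0:3 pp1:3 pp2:2 pp3:1
Op 4: fork(P0) -> P3. 4 ppages; refcounts: pp0:4 pp1:4 pp2:3 pp3:1
Op 5: write(P1, v2, 173). refcount(pp3)=1 -> write in place. 4 ppages; refcounts: pp0:4 pp1:4 pp2:3 pp3:1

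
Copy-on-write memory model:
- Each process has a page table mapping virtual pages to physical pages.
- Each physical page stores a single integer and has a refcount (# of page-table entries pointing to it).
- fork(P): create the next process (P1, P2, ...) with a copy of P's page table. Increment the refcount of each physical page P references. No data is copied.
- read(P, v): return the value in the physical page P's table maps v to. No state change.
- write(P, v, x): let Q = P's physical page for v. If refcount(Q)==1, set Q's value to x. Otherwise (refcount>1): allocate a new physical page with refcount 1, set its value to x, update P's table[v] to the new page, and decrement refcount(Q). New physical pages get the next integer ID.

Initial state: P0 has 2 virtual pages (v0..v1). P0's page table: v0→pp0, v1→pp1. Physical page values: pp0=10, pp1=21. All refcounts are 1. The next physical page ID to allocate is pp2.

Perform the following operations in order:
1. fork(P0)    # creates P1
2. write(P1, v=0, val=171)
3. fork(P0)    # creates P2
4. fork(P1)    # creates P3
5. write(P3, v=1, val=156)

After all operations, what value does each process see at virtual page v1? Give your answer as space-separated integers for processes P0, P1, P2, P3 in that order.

Answer: 21 21 21 156

Derivation:
Op 1: fork(P0) -> P1. 2 ppages; refcounts: pp0:2 pp1:2
Op 2: write(P1, v0, 171). refcount(pp0)=2>1 -> COPY to pp2. 3 ppages; refcounts: pp0:1 pp1:2 pp2:1
Op 3: fork(P0) -> P2. 3 ppages; refcounts: pp0:2 pp1:3 pp2:1
Op 4: fork(P1) -> P3. 3 ppages; refcounts: pp0:2 pp1:4 pp2:2
Op 5: write(P3, v1, 156). refcount(pp1)=4>1 -> COPY to pp3. 4 ppages; refcounts: pp0:2 pp1:3 pp2:2 pp3:1
P0: v1 -> pp1 = 21
P1: v1 -> pp1 = 21
P2: v1 -> pp1 = 21
P3: v1 -> pp3 = 156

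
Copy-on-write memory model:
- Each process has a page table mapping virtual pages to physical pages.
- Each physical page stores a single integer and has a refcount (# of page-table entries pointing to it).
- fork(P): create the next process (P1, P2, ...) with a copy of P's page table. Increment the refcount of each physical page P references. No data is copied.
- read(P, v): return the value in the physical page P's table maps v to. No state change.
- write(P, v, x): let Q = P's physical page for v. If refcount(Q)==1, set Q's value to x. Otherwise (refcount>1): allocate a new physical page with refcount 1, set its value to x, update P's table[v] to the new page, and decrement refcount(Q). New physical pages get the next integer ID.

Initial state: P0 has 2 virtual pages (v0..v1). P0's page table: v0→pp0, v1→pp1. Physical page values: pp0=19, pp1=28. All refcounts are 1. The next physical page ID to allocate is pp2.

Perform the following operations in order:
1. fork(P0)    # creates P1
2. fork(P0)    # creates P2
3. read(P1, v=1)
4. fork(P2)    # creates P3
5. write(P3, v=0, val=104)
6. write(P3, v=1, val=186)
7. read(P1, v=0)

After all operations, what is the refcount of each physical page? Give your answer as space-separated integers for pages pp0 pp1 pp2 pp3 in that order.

Answer: 3 3 1 1

Derivation:
Op 1: fork(P0) -> P1. 2 ppages; refcounts: pp0:2 pp1:2
Op 2: fork(P0) -> P2. 2 ppages; refcounts: pp0:3 pp1:3
Op 3: read(P1, v1) -> 28. No state change.
Op 4: fork(P2) -> P3. 2 ppages; refcounts: pp0:4 pp1:4
Op 5: write(P3, v0, 104). refcount(pp0)=4>1 -> COPY to pp2. 3 ppages; refcounts: pp0:3 pp1:4 pp2:1
Op 6: write(P3, v1, 186). refcount(pp1)=4>1 -> COPY to pp3. 4 ppages; refcounts: pp0:3 pp1:3 pp2:1 pp3:1
Op 7: read(P1, v0) -> 19. No state change.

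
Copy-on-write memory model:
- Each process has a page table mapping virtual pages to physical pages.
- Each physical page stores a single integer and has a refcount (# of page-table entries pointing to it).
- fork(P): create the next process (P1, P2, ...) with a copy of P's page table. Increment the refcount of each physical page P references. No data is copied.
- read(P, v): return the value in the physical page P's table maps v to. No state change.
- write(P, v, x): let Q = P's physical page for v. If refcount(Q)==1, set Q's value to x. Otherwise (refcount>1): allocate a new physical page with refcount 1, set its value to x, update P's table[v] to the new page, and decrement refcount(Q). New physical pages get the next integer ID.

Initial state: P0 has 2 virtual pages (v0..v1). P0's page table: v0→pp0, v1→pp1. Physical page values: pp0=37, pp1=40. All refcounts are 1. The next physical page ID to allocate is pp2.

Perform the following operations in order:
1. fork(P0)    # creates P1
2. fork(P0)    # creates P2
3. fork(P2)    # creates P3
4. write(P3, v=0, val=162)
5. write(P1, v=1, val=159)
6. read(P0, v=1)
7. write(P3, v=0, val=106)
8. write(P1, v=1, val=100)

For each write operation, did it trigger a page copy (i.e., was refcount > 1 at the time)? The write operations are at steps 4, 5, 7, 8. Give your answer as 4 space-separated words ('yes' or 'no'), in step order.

Op 1: fork(P0) -> P1. 2 ppages; refcounts: pp0:2 pp1:2
Op 2: fork(P0) -> P2. 2 ppages; refcounts: pp0:3 pp1:3
Op 3: fork(P2) -> P3. 2 ppages; refcounts: pp0:4 pp1:4
Op 4: write(P3, v0, 162). refcount(pp0)=4>1 -> COPY to pp2. 3 ppages; refcounts: pp0:3 pp1:4 pp2:1
Op 5: write(P1, v1, 159). refcount(pp1)=4>1 -> COPY to pp3. 4 ppages; refcounts: pp0:3 pp1:3 pp2:1 pp3:1
Op 6: read(P0, v1) -> 40. No state change.
Op 7: write(P3, v0, 106). refcount(pp2)=1 -> write in place. 4 ppages; refcounts: pp0:3 pp1:3 pp2:1 pp3:1
Op 8: write(P1, v1, 100). refcount(pp3)=1 -> write in place. 4 ppages; refcounts: pp0:3 pp1:3 pp2:1 pp3:1

yes yes no no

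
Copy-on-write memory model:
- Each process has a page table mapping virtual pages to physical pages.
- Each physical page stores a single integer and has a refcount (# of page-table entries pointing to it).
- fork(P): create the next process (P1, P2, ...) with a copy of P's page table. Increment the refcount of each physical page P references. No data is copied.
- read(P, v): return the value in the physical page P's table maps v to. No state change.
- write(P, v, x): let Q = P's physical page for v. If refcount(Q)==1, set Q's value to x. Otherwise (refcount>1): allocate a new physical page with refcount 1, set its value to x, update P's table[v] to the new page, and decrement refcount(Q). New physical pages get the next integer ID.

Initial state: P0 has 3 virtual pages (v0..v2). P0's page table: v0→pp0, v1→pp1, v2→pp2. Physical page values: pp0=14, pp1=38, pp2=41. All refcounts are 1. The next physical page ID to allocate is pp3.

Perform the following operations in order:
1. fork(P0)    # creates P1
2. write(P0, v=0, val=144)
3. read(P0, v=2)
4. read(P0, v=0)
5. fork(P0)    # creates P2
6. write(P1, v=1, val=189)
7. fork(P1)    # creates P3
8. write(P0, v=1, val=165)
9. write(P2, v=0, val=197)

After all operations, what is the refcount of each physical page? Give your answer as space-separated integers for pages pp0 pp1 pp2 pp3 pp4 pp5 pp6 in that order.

Answer: 2 1 4 1 2 1 1

Derivation:
Op 1: fork(P0) -> P1. 3 ppages; refcounts: pp0:2 pp1:2 pp2:2
Op 2: write(P0, v0, 144). refcount(pp0)=2>1 -> COPY to pp3. 4 ppages; refcounts: pp0:1 pp1:2 pp2:2 pp3:1
Op 3: read(P0, v2) -> 41. No state change.
Op 4: read(P0, v0) -> 144. No state change.
Op 5: fork(P0) -> P2. 4 ppages; refcounts: pp0:1 pp1:3 pp2:3 pp3:2
Op 6: write(P1, v1, 189). refcount(pp1)=3>1 -> COPY to pp4. 5 ppages; refcounts: pp0:1 pp1:2 pp2:3 pp3:2 pp4:1
Op 7: fork(P1) -> P3. 5 ppages; refcounts: pp0:2 pp1:2 pp2:4 pp3:2 pp4:2
Op 8: write(P0, v1, 165). refcount(pp1)=2>1 -> COPY to pp5. 6 ppages; refcounts: pp0:2 pp1:1 pp2:4 pp3:2 pp4:2 pp5:1
Op 9: write(P2, v0, 197). refcount(pp3)=2>1 -> COPY to pp6. 7 ppages; refcounts: pp0:2 pp1:1 pp2:4 pp3:1 pp4:2 pp5:1 pp6:1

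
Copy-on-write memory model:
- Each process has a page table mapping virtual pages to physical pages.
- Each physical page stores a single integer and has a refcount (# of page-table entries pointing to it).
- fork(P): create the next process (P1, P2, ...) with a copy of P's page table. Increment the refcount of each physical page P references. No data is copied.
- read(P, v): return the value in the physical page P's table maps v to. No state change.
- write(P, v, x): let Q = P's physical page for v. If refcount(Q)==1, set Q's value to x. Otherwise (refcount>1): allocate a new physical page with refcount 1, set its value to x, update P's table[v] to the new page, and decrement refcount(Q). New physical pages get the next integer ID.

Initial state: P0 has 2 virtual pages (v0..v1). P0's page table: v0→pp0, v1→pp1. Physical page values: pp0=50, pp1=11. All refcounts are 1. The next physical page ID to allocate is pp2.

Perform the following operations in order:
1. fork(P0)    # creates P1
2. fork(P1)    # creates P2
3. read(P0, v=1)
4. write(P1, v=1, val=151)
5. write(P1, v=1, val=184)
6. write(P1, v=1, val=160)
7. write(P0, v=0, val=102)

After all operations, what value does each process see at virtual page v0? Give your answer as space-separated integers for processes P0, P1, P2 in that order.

Op 1: fork(P0) -> P1. 2 ppages; refcounts: pp0:2 pp1:2
Op 2: fork(P1) -> P2. 2 ppages; refcounts: pp0:3 pp1:3
Op 3: read(P0, v1) -> 11. No state change.
Op 4: write(P1, v1, 151). refcount(pp1)=3>1 -> COPY to pp2. 3 ppages; refcounts: pp0:3 pp1:2 pp2:1
Op 5: write(P1, v1, 184). refcount(pp2)=1 -> write in place. 3 ppages; refcounts: pp0:3 pp1:2 pp2:1
Op 6: write(P1, v1, 160). refcount(pp2)=1 -> write in place. 3 ppages; refcounts: pp0:3 pp1:2 pp2:1
Op 7: write(P0, v0, 102). refcount(pp0)=3>1 -> COPY to pp3. 4 ppages; refcounts: pp0:2 pp1:2 pp2:1 pp3:1
P0: v0 -> pp3 = 102
P1: v0 -> pp0 = 50
P2: v0 -> pp0 = 50

Answer: 102 50 50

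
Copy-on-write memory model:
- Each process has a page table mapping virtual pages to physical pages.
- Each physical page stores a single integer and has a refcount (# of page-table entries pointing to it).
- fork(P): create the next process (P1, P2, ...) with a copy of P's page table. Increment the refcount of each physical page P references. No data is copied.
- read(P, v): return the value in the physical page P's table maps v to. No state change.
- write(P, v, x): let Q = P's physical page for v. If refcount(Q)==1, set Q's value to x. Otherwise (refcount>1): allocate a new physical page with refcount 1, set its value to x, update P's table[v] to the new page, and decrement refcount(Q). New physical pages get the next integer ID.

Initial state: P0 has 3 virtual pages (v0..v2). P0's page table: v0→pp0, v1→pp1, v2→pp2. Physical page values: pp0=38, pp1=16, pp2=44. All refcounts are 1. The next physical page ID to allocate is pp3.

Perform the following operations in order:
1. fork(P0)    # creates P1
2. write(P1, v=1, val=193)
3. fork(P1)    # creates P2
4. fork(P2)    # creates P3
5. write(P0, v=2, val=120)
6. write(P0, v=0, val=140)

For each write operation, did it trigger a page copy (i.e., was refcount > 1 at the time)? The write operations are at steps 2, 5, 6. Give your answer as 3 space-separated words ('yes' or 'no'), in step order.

Op 1: fork(P0) -> P1. 3 ppages; refcounts: pp0:2 pp1:2 pp2:2
Op 2: write(P1, v1, 193). refcount(pp1)=2>1 -> COPY to pp3. 4 ppages; refcounts: pp0:2 pp1:1 pp2:2 pp3:1
Op 3: fork(P1) -> P2. 4 ppages; refcounts: pp0:3 pp1:1 pp2:3 pp3:2
Op 4: fork(P2) -> P3. 4 ppages; refcounts: pp0:4 pp1:1 pp2:4 pp3:3
Op 5: write(P0, v2, 120). refcount(pp2)=4>1 -> COPY to pp4. 5 ppages; refcounts: pp0:4 pp1:1 pp2:3 pp3:3 pp4:1
Op 6: write(P0, v0, 140). refcount(pp0)=4>1 -> COPY to pp5. 6 ppages; refcounts: pp0:3 pp1:1 pp2:3 pp3:3 pp4:1 pp5:1

yes yes yes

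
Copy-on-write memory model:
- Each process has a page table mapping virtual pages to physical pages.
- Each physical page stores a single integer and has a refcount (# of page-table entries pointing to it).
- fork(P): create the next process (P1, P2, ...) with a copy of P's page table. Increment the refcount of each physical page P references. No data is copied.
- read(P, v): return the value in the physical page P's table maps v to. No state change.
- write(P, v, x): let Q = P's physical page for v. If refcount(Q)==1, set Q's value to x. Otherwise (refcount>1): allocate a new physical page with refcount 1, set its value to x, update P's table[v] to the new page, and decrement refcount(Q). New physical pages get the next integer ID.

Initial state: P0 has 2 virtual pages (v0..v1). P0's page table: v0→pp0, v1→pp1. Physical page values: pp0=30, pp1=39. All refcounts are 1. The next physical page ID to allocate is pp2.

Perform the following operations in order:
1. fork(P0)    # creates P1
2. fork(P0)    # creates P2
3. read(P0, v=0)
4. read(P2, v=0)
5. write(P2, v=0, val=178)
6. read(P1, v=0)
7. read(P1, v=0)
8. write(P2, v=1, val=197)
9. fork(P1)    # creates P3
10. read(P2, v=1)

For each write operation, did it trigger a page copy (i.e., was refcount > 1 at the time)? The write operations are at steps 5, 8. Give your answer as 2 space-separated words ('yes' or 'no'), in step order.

Op 1: fork(P0) -> P1. 2 ppages; refcounts: pp0:2 pp1:2
Op 2: fork(P0) -> P2. 2 ppages; refcounts: pp0:3 pp1:3
Op 3: read(P0, v0) -> 30. No state change.
Op 4: read(P2, v0) -> 30. No state change.
Op 5: write(P2, v0, 178). refcount(pp0)=3>1 -> COPY to pp2. 3 ppages; refcounts: pp0:2 pp1:3 pp2:1
Op 6: read(P1, v0) -> 30. No state change.
Op 7: read(P1, v0) -> 30. No state change.
Op 8: write(P2, v1, 197). refcount(pp1)=3>1 -> COPY to pp3. 4 ppages; refcounts: pp0:2 pp1:2 pp2:1 pp3:1
Op 9: fork(P1) -> P3. 4 ppages; refcounts: pp0:3 pp1:3 pp2:1 pp3:1
Op 10: read(P2, v1) -> 197. No state change.

yes yes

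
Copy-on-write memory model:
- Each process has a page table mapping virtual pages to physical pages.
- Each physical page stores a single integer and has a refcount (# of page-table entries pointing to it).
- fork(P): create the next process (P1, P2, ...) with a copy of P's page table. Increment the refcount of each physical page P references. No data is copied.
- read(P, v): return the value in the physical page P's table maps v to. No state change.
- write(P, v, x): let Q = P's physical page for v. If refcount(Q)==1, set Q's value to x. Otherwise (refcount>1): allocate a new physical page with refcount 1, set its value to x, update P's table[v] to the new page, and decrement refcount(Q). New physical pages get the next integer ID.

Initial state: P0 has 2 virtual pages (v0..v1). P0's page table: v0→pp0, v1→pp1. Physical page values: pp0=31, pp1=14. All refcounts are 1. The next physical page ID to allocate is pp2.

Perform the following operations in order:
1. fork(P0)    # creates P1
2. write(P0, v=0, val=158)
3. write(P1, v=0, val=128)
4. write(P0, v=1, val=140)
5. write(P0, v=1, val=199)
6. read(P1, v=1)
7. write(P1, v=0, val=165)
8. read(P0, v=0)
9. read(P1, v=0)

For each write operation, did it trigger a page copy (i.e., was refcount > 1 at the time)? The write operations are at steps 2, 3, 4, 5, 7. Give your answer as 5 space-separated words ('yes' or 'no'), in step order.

Op 1: fork(P0) -> P1. 2 ppages; refcounts: pp0:2 pp1:2
Op 2: write(P0, v0, 158). refcount(pp0)=2>1 -> COPY to pp2. 3 ppages; refcounts: pp0:1 pp1:2 pp2:1
Op 3: write(P1, v0, 128). refcount(pp0)=1 -> write in place. 3 ppages; refcounts: pp0:1 pp1:2 pp2:1
Op 4: write(P0, v1, 140). refcount(pp1)=2>1 -> COPY to pp3. 4 ppages; refcounts: pp0:1 pp1:1 pp2:1 pp3:1
Op 5: write(P0, v1, 199). refcount(pp3)=1 -> write in place. 4 ppages; refcounts: pp0:1 pp1:1 pp2:1 pp3:1
Op 6: read(P1, v1) -> 14. No state change.
Op 7: write(P1, v0, 165). refcount(pp0)=1 -> write in place. 4 ppages; refcounts: pp0:1 pp1:1 pp2:1 pp3:1
Op 8: read(P0, v0) -> 158. No state change.
Op 9: read(P1, v0) -> 165. No state change.

yes no yes no no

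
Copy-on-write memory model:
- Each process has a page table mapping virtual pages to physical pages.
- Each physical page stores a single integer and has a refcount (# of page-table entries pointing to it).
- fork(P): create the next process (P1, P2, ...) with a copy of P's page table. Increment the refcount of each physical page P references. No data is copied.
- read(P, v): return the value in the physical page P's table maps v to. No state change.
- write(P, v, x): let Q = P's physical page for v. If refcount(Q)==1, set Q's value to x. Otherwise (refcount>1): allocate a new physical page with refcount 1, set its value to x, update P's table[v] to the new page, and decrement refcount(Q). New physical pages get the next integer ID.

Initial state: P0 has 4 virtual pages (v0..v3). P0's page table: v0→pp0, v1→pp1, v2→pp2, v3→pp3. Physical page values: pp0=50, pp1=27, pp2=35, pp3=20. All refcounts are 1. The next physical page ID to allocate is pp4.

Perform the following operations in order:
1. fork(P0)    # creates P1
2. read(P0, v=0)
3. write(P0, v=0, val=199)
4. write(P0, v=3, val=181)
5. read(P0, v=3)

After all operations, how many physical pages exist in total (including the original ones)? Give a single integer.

Op 1: fork(P0) -> P1. 4 ppages; refcounts: pp0:2 pp1:2 pp2:2 pp3:2
Op 2: read(P0, v0) -> 50. No state change.
Op 3: write(P0, v0, 199). refcount(pp0)=2>1 -> COPY to pp4. 5 ppages; refcounts: pp0:1 pp1:2 pp2:2 pp3:2 pp4:1
Op 4: write(P0, v3, 181). refcount(pp3)=2>1 -> COPY to pp5. 6 ppages; refcounts: pp0:1 pp1:2 pp2:2 pp3:1 pp4:1 pp5:1
Op 5: read(P0, v3) -> 181. No state change.

Answer: 6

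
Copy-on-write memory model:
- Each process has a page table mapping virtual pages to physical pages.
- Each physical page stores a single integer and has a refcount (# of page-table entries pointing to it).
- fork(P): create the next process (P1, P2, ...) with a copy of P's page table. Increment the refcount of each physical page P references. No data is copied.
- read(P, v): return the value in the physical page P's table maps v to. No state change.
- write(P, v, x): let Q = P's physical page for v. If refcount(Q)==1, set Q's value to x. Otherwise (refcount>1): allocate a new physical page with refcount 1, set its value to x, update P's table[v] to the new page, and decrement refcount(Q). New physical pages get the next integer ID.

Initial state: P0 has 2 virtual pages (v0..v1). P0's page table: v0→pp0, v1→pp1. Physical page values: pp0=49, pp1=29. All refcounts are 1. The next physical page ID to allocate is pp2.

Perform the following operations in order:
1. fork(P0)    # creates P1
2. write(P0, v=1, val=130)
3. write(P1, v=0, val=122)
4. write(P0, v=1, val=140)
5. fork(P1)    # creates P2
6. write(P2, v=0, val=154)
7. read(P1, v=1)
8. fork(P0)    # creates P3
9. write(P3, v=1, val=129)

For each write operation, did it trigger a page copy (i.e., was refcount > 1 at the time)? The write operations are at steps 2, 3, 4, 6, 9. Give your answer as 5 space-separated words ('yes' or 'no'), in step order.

Op 1: fork(P0) -> P1. 2 ppages; refcounts: pp0:2 pp1:2
Op 2: write(P0, v1, 130). refcount(pp1)=2>1 -> COPY to pp2. 3 ppages; refcounts: pp0:2 pp1:1 pp2:1
Op 3: write(P1, v0, 122). refcount(pp0)=2>1 -> COPY to pp3. 4 ppages; refcounts: pp0:1 pp1:1 pp2:1 pp3:1
Op 4: write(P0, v1, 140). refcount(pp2)=1 -> write in place. 4 ppages; refcounts: pp0:1 pp1:1 pp2:1 pp3:1
Op 5: fork(P1) -> P2. 4 ppages; refcounts: pp0:1 pp1:2 pp2:1 pp3:2
Op 6: write(P2, v0, 154). refcount(pp3)=2>1 -> COPY to pp4. 5 ppages; refcounts: pp0:1 pp1:2 pp2:1 pp3:1 pp4:1
Op 7: read(P1, v1) -> 29. No state change.
Op 8: fork(P0) -> P3. 5 ppages; refcounts: pp0:2 pp1:2 pp2:2 pp3:1 pp4:1
Op 9: write(P3, v1, 129). refcount(pp2)=2>1 -> COPY to pp5. 6 ppages; refcounts: pp0:2 pp1:2 pp2:1 pp3:1 pp4:1 pp5:1

yes yes no yes yes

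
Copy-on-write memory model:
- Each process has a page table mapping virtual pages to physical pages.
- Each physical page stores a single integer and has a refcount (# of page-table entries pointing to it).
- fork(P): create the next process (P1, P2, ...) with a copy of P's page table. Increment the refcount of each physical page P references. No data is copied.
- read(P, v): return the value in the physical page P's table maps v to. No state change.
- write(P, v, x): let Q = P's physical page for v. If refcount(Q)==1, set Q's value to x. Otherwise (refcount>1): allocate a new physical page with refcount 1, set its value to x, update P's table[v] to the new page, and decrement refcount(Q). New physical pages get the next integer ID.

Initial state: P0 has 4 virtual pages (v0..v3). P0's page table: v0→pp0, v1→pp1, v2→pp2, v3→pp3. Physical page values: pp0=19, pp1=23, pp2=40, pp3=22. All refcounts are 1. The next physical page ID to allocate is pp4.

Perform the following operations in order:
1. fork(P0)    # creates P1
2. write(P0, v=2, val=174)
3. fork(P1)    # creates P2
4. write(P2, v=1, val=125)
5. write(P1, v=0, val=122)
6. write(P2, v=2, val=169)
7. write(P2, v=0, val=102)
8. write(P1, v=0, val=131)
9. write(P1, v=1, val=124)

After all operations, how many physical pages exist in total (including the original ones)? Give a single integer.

Op 1: fork(P0) -> P1. 4 ppages; refcounts: pp0:2 pp1:2 pp2:2 pp3:2
Op 2: write(P0, v2, 174). refcount(pp2)=2>1 -> COPY to pp4. 5 ppages; refcounts: pp0:2 pp1:2 pp2:1 pp3:2 pp4:1
Op 3: fork(P1) -> P2. 5 ppages; refcounts: pp0:3 pp1:3 pp2:2 pp3:3 pp4:1
Op 4: write(P2, v1, 125). refcount(pp1)=3>1 -> COPY to pp5. 6 ppages; refcounts: pp0:3 pp1:2 pp2:2 pp3:3 pp4:1 pp5:1
Op 5: write(P1, v0, 122). refcount(pp0)=3>1 -> COPY to pp6. 7 ppages; refcounts: pp0:2 pp1:2 pp2:2 pp3:3 pp4:1 pp5:1 pp6:1
Op 6: write(P2, v2, 169). refcount(pp2)=2>1 -> COPY to pp7. 8 ppages; refcounts: pp0:2 pp1:2 pp2:1 pp3:3 pp4:1 pp5:1 pp6:1 pp7:1
Op 7: write(P2, v0, 102). refcount(pp0)=2>1 -> COPY to pp8. 9 ppages; refcounts: pp0:1 pp1:2 pp2:1 pp3:3 pp4:1 pp5:1 pp6:1 pp7:1 pp8:1
Op 8: write(P1, v0, 131). refcount(pp6)=1 -> write in place. 9 ppages; refcounts: pp0:1 pp1:2 pp2:1 pp3:3 pp4:1 pp5:1 pp6:1 pp7:1 pp8:1
Op 9: write(P1, v1, 124). refcount(pp1)=2>1 -> COPY to pp9. 10 ppages; refcounts: pp0:1 pp1:1 pp2:1 pp3:3 pp4:1 pp5:1 pp6:1 pp7:1 pp8:1 pp9:1

Answer: 10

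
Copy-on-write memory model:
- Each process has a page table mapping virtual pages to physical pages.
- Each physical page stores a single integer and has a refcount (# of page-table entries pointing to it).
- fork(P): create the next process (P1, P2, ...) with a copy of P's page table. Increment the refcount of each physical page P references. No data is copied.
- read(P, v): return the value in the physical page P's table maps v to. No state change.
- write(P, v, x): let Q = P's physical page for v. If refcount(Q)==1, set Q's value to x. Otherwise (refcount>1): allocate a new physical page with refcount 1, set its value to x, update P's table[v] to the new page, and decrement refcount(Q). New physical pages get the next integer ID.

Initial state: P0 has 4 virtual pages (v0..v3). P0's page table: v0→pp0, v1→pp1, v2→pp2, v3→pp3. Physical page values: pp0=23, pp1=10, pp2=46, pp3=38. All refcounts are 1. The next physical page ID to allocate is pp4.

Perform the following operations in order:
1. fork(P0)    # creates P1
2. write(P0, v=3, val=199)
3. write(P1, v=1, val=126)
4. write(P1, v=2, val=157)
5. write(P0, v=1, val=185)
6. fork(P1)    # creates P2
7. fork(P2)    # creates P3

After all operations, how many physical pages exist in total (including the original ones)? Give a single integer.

Answer: 7

Derivation:
Op 1: fork(P0) -> P1. 4 ppages; refcounts: pp0:2 pp1:2 pp2:2 pp3:2
Op 2: write(P0, v3, 199). refcount(pp3)=2>1 -> COPY to pp4. 5 ppages; refcounts: pp0:2 pp1:2 pp2:2 pp3:1 pp4:1
Op 3: write(P1, v1, 126). refcount(pp1)=2>1 -> COPY to pp5. 6 ppages; refcounts: pp0:2 pp1:1 pp2:2 pp3:1 pp4:1 pp5:1
Op 4: write(P1, v2, 157). refcount(pp2)=2>1 -> COPY to pp6. 7 ppages; refcounts: pp0:2 pp1:1 pp2:1 pp3:1 pp4:1 pp5:1 pp6:1
Op 5: write(P0, v1, 185). refcount(pp1)=1 -> write in place. 7 ppages; refcounts: pp0:2 pp1:1 pp2:1 pp3:1 pp4:1 pp5:1 pp6:1
Op 6: fork(P1) -> P2. 7 ppages; refcounts: pp0:3 pp1:1 pp2:1 pp3:2 pp4:1 pp5:2 pp6:2
Op 7: fork(P2) -> P3. 7 ppages; refcounts: pp0:4 pp1:1 pp2:1 pp3:3 pp4:1 pp5:3 pp6:3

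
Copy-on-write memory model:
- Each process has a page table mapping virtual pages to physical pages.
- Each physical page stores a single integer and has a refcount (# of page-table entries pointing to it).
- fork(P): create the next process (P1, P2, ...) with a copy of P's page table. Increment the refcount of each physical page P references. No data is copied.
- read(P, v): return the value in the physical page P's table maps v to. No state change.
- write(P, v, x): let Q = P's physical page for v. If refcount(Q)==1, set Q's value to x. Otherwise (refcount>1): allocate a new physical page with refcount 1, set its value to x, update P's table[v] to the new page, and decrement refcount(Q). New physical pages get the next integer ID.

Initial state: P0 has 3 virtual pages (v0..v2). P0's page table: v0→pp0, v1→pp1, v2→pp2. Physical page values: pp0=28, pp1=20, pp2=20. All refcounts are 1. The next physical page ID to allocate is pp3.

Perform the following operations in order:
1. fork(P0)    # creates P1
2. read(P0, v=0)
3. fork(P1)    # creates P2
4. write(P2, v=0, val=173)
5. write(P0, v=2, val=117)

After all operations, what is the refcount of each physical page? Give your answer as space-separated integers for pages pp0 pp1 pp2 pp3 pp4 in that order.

Op 1: fork(P0) -> P1. 3 ppages; refcounts: pp0:2 pp1:2 pp2:2
Op 2: read(P0, v0) -> 28. No state change.
Op 3: fork(P1) -> P2. 3 ppages; refcounts: pp0:3 pp1:3 pp2:3
Op 4: write(P2, v0, 173). refcount(pp0)=3>1 -> COPY to pp3. 4 ppages; refcounts: pp0:2 pp1:3 pp2:3 pp3:1
Op 5: write(P0, v2, 117). refcount(pp2)=3>1 -> COPY to pp4. 5 ppages; refcounts: pp0:2 pp1:3 pp2:2 pp3:1 pp4:1

Answer: 2 3 2 1 1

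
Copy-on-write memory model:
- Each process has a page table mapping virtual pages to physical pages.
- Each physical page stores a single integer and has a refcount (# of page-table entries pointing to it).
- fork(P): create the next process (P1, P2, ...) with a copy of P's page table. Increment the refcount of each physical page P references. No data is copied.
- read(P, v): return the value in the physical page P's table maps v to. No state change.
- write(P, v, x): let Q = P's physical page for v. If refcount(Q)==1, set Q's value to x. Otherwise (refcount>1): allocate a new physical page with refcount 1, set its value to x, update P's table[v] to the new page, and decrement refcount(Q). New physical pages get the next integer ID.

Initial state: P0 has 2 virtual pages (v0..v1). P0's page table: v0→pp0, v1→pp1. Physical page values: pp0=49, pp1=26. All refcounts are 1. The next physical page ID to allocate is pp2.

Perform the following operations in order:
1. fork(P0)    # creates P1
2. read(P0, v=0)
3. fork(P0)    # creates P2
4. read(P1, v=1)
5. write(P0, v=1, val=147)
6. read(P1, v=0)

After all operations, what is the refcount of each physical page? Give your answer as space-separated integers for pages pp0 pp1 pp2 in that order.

Answer: 3 2 1

Derivation:
Op 1: fork(P0) -> P1. 2 ppages; refcounts: pp0:2 pp1:2
Op 2: read(P0, v0) -> 49. No state change.
Op 3: fork(P0) -> P2. 2 ppages; refcounts: pp0:3 pp1:3
Op 4: read(P1, v1) -> 26. No state change.
Op 5: write(P0, v1, 147). refcount(pp1)=3>1 -> COPY to pp2. 3 ppages; refcounts: pp0:3 pp1:2 pp2:1
Op 6: read(P1, v0) -> 49. No state change.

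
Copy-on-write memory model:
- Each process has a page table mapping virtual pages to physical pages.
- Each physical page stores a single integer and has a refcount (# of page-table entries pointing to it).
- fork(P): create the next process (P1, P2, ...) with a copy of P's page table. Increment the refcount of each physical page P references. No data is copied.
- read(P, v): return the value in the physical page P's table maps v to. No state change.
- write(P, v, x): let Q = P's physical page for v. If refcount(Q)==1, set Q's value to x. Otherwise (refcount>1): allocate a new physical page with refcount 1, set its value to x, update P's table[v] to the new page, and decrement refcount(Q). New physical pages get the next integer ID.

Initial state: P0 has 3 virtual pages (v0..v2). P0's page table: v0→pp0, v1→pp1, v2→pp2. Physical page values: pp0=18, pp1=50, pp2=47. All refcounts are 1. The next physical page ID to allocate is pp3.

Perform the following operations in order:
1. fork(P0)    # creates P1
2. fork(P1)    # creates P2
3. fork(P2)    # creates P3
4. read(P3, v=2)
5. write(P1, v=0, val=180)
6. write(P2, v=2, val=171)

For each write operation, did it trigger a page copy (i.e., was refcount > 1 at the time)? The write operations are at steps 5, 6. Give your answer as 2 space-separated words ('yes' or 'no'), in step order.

Op 1: fork(P0) -> P1. 3 ppages; refcounts: pp0:2 pp1:2 pp2:2
Op 2: fork(P1) -> P2. 3 ppages; refcounts: pp0:3 pp1:3 pp2:3
Op 3: fork(P2) -> P3. 3 ppages; refcounts: pp0:4 pp1:4 pp2:4
Op 4: read(P3, v2) -> 47. No state change.
Op 5: write(P1, v0, 180). refcount(pp0)=4>1 -> COPY to pp3. 4 ppages; refcounts: pp0:3 pp1:4 pp2:4 pp3:1
Op 6: write(P2, v2, 171). refcount(pp2)=4>1 -> COPY to pp4. 5 ppages; refcounts: pp0:3 pp1:4 pp2:3 pp3:1 pp4:1

yes yes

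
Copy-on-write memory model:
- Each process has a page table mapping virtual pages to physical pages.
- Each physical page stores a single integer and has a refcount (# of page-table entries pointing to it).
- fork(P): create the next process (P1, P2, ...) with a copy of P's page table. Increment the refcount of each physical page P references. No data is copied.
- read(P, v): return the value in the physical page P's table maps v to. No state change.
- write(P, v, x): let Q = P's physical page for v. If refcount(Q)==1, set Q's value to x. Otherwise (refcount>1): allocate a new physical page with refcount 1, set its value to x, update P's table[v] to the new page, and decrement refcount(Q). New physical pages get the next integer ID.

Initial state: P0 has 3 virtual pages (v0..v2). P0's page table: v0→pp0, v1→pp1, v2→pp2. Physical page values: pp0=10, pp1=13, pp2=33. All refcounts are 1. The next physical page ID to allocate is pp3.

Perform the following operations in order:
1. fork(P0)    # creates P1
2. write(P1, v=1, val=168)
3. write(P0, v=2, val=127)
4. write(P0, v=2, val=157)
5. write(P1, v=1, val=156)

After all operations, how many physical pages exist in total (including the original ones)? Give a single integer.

Op 1: fork(P0) -> P1. 3 ppages; refcounts: pp0:2 pp1:2 pp2:2
Op 2: write(P1, v1, 168). refcount(pp1)=2>1 -> COPY to pp3. 4 ppages; refcounts: pp0:2 pp1:1 pp2:2 pp3:1
Op 3: write(P0, v2, 127). refcount(pp2)=2>1 -> COPY to pp4. 5 ppages; refcounts: pp0:2 pp1:1 pp2:1 pp3:1 pp4:1
Op 4: write(P0, v2, 157). refcount(pp4)=1 -> write in place. 5 ppages; refcounts: pp0:2 pp1:1 pp2:1 pp3:1 pp4:1
Op 5: write(P1, v1, 156). refcount(pp3)=1 -> write in place. 5 ppages; refcounts: pp0:2 pp1:1 pp2:1 pp3:1 pp4:1

Answer: 5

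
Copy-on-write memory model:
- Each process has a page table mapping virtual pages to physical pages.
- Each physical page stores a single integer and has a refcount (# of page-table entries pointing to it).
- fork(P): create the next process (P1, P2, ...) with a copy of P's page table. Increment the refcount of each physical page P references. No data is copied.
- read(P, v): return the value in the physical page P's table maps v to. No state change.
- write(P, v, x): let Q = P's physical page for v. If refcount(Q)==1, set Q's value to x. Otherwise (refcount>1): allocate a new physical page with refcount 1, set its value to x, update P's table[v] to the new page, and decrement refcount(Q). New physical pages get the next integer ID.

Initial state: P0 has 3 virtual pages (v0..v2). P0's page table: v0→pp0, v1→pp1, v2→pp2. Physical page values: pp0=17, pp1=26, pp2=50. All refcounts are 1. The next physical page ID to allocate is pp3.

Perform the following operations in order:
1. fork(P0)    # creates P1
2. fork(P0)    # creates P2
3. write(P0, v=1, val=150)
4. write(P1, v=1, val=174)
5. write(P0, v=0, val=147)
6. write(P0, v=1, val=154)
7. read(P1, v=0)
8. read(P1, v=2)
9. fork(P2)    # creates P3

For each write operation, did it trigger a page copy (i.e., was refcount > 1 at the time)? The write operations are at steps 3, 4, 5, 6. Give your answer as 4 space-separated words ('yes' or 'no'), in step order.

Op 1: fork(P0) -> P1. 3 ppages; refcounts: pp0:2 pp1:2 pp2:2
Op 2: fork(P0) -> P2. 3 ppages; refcounts: pp0:3 pp1:3 pp2:3
Op 3: write(P0, v1, 150). refcount(pp1)=3>1 -> COPY to pp3. 4 ppages; refcounts: pp0:3 pp1:2 pp2:3 pp3:1
Op 4: write(P1, v1, 174). refcount(pp1)=2>1 -> COPY to pp4. 5 ppages; refcounts: pp0:3 pp1:1 pp2:3 pp3:1 pp4:1
Op 5: write(P0, v0, 147). refcount(pp0)=3>1 -> COPY to pp5. 6 ppages; refcounts: pp0:2 pp1:1 pp2:3 pp3:1 pp4:1 pp5:1
Op 6: write(P0, v1, 154). refcount(pp3)=1 -> write in place. 6 ppages; refcounts: pp0:2 pp1:1 pp2:3 pp3:1 pp4:1 pp5:1
Op 7: read(P1, v0) -> 17. No state change.
Op 8: read(P1, v2) -> 50. No state change.
Op 9: fork(P2) -> P3. 6 ppages; refcounts: pp0:3 pp1:2 pp2:4 pp3:1 pp4:1 pp5:1

yes yes yes no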